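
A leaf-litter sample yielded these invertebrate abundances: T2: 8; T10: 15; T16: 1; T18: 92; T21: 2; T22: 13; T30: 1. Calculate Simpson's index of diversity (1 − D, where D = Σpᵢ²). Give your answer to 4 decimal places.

Total N = 8+15+1+92+2+13+1 = 132, so the proportions are 0.060606, 0.113636, 0.007576, 0.69697, 0.015152, 0.098485, 0.007576 (working shown to 6 dp, full precision carried).
D = 0.060606² + 0.113636² + 0.007576² + 0.69697² + 0.015152² + 0.098485² + 0.007576² = 0.003673 + 0.012913 + 0.000057 + 0.485767 + 0.000230 + 0.009699 + 0.000057 = 0.512397.
So 1 − D = 0.487603, i.e. 0.4876 to 4 decimal places.

0.4876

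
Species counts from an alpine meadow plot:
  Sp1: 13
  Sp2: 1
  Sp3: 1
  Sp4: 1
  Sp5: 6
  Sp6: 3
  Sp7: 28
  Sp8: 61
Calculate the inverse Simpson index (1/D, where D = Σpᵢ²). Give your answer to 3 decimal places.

Total N = 13+1+1+1+6+3+28+61 = 114, so the proportions are 0.114035, 0.008772, 0.008772, 0.008772, 0.052632, 0.026316, 0.245614, 0.535088 (working shown to 6 dp, full precision carried).
D = 0.114035² + 0.008772² + 0.008772² + 0.008772² + 0.052632² + 0.026316² + 0.245614² + 0.535088² = 0.013004 + 0.000077 + 0.000077 + 0.000077 + 0.002770 + 0.000693 + 0.060326 + 0.286319 = 0.363343.
So 1/D = 2.75222, i.e. 2.752 to 3 decimal places.

2.752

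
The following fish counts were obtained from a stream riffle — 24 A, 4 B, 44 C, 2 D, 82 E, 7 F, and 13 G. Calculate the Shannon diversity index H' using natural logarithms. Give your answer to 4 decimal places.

1.4317

Total N = 24+4+44+2+82+7+13 = 176, so the proportions are 0.136364, 0.022727, 0.25, 0.011364, 0.465909, 0.039773, 0.073864 (working shown to 6 dp, full precision carried).
Each pᵢ ln pᵢ term: 0.136364×(-1.992430)=-0.271695, 0.022727×(-3.784190)=-0.086004, 0.25×(-1.386294)=-0.346574, 0.011364×(-4.477337)=-0.050879, 0.465909×(-0.763765)=-0.355845, 0.039773×(-3.224574)=-0.128250, 0.073864×(-2.605535)=-0.192454.
Sum = -1.431701, so H' = 1.4317.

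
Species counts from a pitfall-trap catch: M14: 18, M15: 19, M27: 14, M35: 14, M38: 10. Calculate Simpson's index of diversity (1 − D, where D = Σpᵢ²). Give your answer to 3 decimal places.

0.791

Total N = 18+19+14+14+10 = 75, so the proportions are 0.24, 0.25333, 0.18667, 0.18667, 0.13333 (working shown to 5 dp, full precision carried).
D = 0.24² + 0.25333² + 0.18667² + 0.18667² + 0.13333² = 0.05760 + 0.06418 + 0.03484 + 0.03484 + 0.01778 = 0.20924.
So 1 − D = 0.79076, i.e. 0.791 to 3 decimal places.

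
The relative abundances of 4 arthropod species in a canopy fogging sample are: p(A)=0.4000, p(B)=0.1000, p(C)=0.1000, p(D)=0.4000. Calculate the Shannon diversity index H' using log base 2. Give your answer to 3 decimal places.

1.722

Each pᵢ log₂ pᵢ term (working shown to 5 dp, full precision carried): 0.4×(-1.32193)=-0.52877, 0.1×(-3.32193)=-0.33219, 0.1×(-3.32193)=-0.33219, 0.4×(-1.32193)=-0.52877.
Sum = -1.72193, so H' = 1.722.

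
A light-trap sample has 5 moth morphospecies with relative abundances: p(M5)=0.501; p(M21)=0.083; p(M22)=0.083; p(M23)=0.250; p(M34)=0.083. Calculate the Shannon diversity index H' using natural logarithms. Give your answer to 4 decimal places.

Each pᵢ ln pᵢ term (working shown to 6 dp, full precision carried): 0.501×(-0.691149)=-0.346266, 0.083×(-2.488915)=-0.206580, 0.083×(-2.488915)=-0.206580, 0.25×(-1.386294)=-0.346574, 0.083×(-2.488915)=-0.206580.
Sum = -1.312579, so H' = 1.3126.

1.3126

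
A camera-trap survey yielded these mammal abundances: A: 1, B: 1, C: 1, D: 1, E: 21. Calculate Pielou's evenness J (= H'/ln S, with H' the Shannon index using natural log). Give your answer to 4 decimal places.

Total N = 1+1+1+1+21 = 25, so the proportions are 0.04, 0.04, 0.04, 0.04, 0.84 (working shown to 6 dp, full precision carried).
H' = −Σ pᵢ ln pᵢ = −((-0.128755) + (-0.128755) + (-0.128755) + (-0.128755) + (-0.146457)) = 0.661477.
With S = 5 species, ln S = 1.609438, so J = 0.661477/1.609438 = 0.410999, i.e. 0.4110 to 4 decimal places.

0.4110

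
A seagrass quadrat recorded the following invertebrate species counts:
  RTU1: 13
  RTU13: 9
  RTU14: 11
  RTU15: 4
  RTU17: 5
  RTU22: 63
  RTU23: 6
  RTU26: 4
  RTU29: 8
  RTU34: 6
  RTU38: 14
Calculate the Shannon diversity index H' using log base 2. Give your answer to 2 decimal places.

2.77

Total N = 13+9+11+4+5+63+6+4+8+6+14 = 143, so the proportions are 0.0909, 0.0629, 0.0769, 0.028, 0.035, 0.4406, 0.042, 0.028, 0.0559, 0.042, 0.0979 (working shown to 4 dp, full precision carried).
Each pᵢ log₂ pᵢ term: 0.0909×(-3.4594)=-0.3145, 0.0629×(-3.9899)=-0.2511, 0.0769×(-3.7004)=-0.2846, 0.028×(-5.1599)=-0.1443, 0.035×(-4.8379)=-0.1692, 0.4406×(-1.1826)=-0.5210, 0.042×(-4.5749)=-0.1920, 0.028×(-5.1599)=-0.1443, 0.0559×(-4.1599)=-0.2327, 0.042×(-4.5749)=-0.1920, 0.0979×(-3.3525)=-0.3282.
Sum = -2.7739, so H' = 2.77.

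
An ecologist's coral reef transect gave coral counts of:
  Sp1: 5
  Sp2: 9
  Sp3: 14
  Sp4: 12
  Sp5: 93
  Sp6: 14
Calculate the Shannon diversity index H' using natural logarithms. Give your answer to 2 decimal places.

Total N = 5+9+14+12+93+14 = 147, so the proportions are 0.034, 0.0612, 0.0952, 0.0816, 0.6327, 0.0952 (working shown to 4 dp, full precision carried).
Each pᵢ ln pᵢ term: 0.034×(-3.3810)=-0.1150, 0.0612×(-2.7932)=-0.1710, 0.0952×(-2.3514)=-0.2239, 0.0816×(-2.5055)=-0.2045, 0.6327×(-0.4578)=-0.2896, 0.0952×(-2.3514)=-0.2239.
Sum = -1.2281, so H' = 1.23.

1.23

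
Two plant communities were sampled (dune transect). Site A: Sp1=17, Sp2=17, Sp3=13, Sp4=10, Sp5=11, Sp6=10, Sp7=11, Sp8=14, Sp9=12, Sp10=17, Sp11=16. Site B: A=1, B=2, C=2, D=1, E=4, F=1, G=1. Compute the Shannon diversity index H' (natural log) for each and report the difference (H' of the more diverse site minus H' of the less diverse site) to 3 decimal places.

Site A: N=148, proportions 0.11486, 0.11486, 0.08784, 0.06757, 0.07432, 0.06757, 0.07432, 0.09459, 0.08108, 0.11486, 0.10811, giving H' = 2.37714 (working shown to 5 dp, full precision carried).
Site B: N=12, proportions 0.08333, 0.16667, 0.16667, 0.08333, 0.33333, 0.08333, 0.08333, giving H' = 1.79176.
Difference = |2.37714 − 1.79176| = 0.58538, i.e. 0.585 to 3 decimal places.

0.585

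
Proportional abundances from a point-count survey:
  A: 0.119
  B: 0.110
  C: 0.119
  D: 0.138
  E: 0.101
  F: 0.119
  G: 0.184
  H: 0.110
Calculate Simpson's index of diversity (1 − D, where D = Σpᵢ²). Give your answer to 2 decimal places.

0.87

D = 0.119² + 0.11² + 0.119² + 0.138² + 0.101² + 0.119² + 0.184² + 0.11² = 0.0142 + 0.0121 + 0.0142 + 0.0190 + 0.0102 + 0.0142 + 0.0339 + 0.0121 = 0.1298 (working shown to 4 dp, full precision carried).
So 1 − D = 0.8702, i.e. 0.87 to 2 decimal places.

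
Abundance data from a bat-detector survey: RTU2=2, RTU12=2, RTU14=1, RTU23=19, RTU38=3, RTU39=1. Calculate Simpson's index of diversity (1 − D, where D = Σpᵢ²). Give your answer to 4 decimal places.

0.5153

Total N = 2+2+1+19+3+1 = 28, so the proportions are 0.071429, 0.071429, 0.035714, 0.678571, 0.107143, 0.035714 (working shown to 6 dp, full precision carried).
D = 0.071429² + 0.071429² + 0.035714² + 0.678571² + 0.107143² + 0.035714² = 0.005102 + 0.005102 + 0.001276 + 0.460459 + 0.011480 + 0.001276 = 0.484694.
So 1 − D = 0.515306, i.e. 0.5153 to 4 decimal places.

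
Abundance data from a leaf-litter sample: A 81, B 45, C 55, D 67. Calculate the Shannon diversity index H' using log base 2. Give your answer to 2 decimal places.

Total N = 81+45+55+67 = 248, so the proportions are 0.3266, 0.1815, 0.2218, 0.2702 (working shown to 4 dp, full precision carried).
Each pᵢ log₂ pᵢ term: 0.3266×(-1.6143)=-0.5273, 0.1815×(-2.4623)=-0.4468, 0.2218×(-2.1728)=-0.4819, 0.2702×(-1.8881)=-0.5101.
Sum = -1.9660, so H' = 1.97.

1.97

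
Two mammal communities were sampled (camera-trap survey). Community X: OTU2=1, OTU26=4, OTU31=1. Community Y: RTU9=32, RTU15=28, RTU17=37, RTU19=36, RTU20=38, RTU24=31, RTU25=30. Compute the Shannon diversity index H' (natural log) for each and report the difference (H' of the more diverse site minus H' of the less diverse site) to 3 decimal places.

1.073

Community X: N=6, proportions 0.1666667, 0.6666667, 0.1666667, giving H' = 0.8675632 (working shown to 7 dp, full precision carried).
Community Y: N=232, proportions 0.137931, 0.1206897, 0.1594828, 0.1551724, 0.1637931, 0.1336207, 0.1293103, giving H' = 1.9401265.
Difference = |0.8675632 − 1.9401265| = 1.0725633, i.e. 1.073 to 3 decimal places.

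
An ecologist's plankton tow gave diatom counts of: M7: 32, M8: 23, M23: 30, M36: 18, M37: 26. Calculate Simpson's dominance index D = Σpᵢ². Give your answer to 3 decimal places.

Total N = 32+23+30+18+26 = 129, so the proportions are 0.248062, 0.1782946, 0.2325581, 0.1395349, 0.2015504 (working shown to 7 dp, full precision carried).
D = 0.248062² + 0.1782946² + 0.2325581² + 0.1395349² + 0.2015504² = 0.0615348 + 0.0317890 + 0.0540833 + 0.0194700 + 0.0406226 = 0.2074995.
To 3 decimal places, D = 0.207.

0.207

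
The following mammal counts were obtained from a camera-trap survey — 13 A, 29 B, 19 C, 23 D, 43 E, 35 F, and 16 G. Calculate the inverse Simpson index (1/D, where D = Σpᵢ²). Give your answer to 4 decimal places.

Total N = 13+29+19+23+43+35+16 = 178, so the proportions are 0.07303371, 0.16292135, 0.10674157, 0.12921348, 0.24157303, 0.19662921, 0.08988764 (working shown to 8 dp, full precision carried).
D = 0.07303371² + 0.16292135² + 0.10674157² + 0.12921348² + 0.24157303² + 0.19662921² + 0.08988764² = 0.00533392 + 0.02654337 + 0.01139376 + 0.01669612 + 0.05835753 + 0.03866305 + 0.00807979 = 0.16506754.
So 1/D = 6.058126, i.e. 6.0581 to 4 decimal places.

6.0581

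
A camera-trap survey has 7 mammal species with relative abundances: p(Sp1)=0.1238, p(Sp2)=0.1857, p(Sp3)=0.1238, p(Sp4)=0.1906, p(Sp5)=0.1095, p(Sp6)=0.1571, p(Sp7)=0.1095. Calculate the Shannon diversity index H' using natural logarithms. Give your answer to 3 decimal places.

1.921

Each pᵢ ln pᵢ term (working shown to 5 dp, full precision carried): 0.1238×(-2.08909)=-0.25863, 0.1857×(-1.68362)=-0.31265, 0.1238×(-2.08909)=-0.25863, 0.1906×(-1.65758)=-0.31593, 0.1095×(-2.21183)=-0.24220, 0.1571×(-1.85087)=-0.29077, 0.1095×(-2.21183)=-0.24220.
Sum = -1.92100, so H' = 1.921.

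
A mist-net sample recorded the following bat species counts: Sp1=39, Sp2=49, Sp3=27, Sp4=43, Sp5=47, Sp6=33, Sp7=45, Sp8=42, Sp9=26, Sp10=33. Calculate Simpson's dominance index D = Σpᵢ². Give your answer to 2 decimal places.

0.10

Total N = 39+49+27+43+47+33+45+42+26+33 = 384, so the proportions are 0.1016, 0.1276, 0.0703, 0.112, 0.1224, 0.0859, 0.1172, 0.1094, 0.0677, 0.0859 (working shown to 4 dp, full precision carried).
D = 0.1016² + 0.1276² + 0.0703² + 0.112² + 0.1224² + 0.0859² + 0.1172² + 0.1094² + 0.0677² + 0.0859² = 0.0103 + 0.0163 + 0.0049 + 0.0125 + 0.0150 + 0.0074 + 0.0137 + 0.0120 + 0.0046 + 0.0074 = 0.1041.
To 2 decimal places, D = 0.10.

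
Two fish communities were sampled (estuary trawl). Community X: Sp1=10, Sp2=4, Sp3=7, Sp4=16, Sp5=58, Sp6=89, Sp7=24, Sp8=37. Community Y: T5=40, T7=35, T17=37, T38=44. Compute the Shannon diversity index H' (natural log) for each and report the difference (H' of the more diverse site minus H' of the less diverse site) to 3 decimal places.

0.317

Community X: N=245, proportions 0.04082, 0.01633, 0.02857, 0.06531, 0.23673, 0.36327, 0.09796, 0.15102, giving H' = 1.69952 (working shown to 5 dp, full precision carried).
Community Y: N=156, proportions 0.25641, 0.22436, 0.23718, 0.28205, giving H' = 1.38254.
Difference = |1.69952 − 1.38254| = 0.31698, i.e. 0.317 to 3 decimal places.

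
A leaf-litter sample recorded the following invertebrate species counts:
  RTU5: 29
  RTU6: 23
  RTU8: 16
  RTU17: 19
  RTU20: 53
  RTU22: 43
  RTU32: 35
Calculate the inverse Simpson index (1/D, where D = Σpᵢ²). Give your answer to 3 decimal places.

Total N = 29+23+16+19+53+43+35 = 218, so the proportions are 0.1330275, 0.1055046, 0.0733945, 0.087156, 0.2431193, 0.1972477, 0.1605505 (working shown to 7 dp, full precision carried).
D = 0.1330275² + 0.1055046² + 0.0733945² + 0.087156² + 0.2431193² + 0.1972477² + 0.1605505² = 0.0176963 + 0.0111312 + 0.0053868 + 0.0075962 + 0.0591070 + 0.0389067 + 0.0257764 = 0.1656005.
So 1/D = 6.03863, i.e. 6.039 to 3 decimal places.

6.039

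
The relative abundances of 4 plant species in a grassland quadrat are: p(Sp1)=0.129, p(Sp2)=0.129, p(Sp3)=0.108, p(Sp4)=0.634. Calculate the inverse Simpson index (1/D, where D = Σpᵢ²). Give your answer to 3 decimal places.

D = 0.129² + 0.129² + 0.108² + 0.634² = 0.016641 + 0.016641 + 0.011664 + 0.401956 = 0.446902 (working shown to 6 dp, full precision carried).
So 1/D = 2.23763, i.e. 2.238 to 3 decimal places.

2.238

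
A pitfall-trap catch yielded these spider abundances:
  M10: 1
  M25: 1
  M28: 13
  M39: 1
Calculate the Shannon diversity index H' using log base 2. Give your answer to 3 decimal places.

0.993

Total N = 1+1+13+1 = 16, so the proportions are 0.0625, 0.0625, 0.8125, 0.0625 (working shown to 5 dp, full precision carried).
Each pᵢ log₂ pᵢ term: 0.0625×(-4.00000)=-0.25000, 0.0625×(-4.00000)=-0.25000, 0.8125×(-0.29956)=-0.24339, 0.0625×(-4.00000)=-0.25000.
Sum = -0.99339, so H' = 0.993.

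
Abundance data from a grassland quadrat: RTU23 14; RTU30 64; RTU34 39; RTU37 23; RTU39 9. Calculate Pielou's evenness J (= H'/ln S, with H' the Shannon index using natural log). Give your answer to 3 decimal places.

Total N = 14+64+39+23+9 = 149, so the proportions are 0.09396, 0.42953, 0.26174, 0.15436, 0.0604 (working shown to 5 dp, full precision carried).
H' = −Σ pᵢ ln pᵢ = −((-0.22220) + (-0.36298) + (-0.35084) + (-0.28842) + (-0.16953)) = 1.39398.
With S = 5 species, ln S = 1.60944, so J = 1.39398/1.60944 = 0.86613, i.e. 0.866 to 3 decimal places.

0.866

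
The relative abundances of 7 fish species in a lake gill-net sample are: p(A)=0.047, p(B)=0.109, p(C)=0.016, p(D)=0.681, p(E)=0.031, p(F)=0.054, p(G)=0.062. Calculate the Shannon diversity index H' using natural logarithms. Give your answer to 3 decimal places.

Each pᵢ ln pᵢ term (working shown to 5 dp, full precision carried): 0.047×(-3.05761)=-0.14371, 0.109×(-2.21641)=-0.24159, 0.016×(-4.13517)=-0.06616, 0.681×(-0.38419)=-0.26164, 0.031×(-3.47377)=-0.10769, 0.054×(-2.91877)=-0.15761, 0.062×(-2.78062)=-0.17240.
Sum = -1.15079, so H' = 1.151.

1.151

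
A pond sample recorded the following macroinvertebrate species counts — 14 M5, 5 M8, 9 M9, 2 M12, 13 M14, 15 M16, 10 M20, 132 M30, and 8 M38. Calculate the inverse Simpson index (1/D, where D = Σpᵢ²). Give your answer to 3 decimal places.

Total N = 14+5+9+2+13+15+10+132+8 = 208, so the proportions are 0.067308, 0.024038, 0.043269, 0.009615, 0.0625, 0.072115, 0.048077, 0.634615, 0.038462 (working shown to 6 dp, full precision carried).
D = 0.067308² + 0.024038² + 0.043269² + 0.009615² + 0.0625² + 0.072115² + 0.048077² + 0.634615² + 0.038462² = 0.004530 + 0.000578 + 0.001872 + 0.000092 + 0.003906 + 0.005201 + 0.002311 + 0.402737 + 0.001479 = 0.422707.
So 1/D = 2.36570, i.e. 2.366 to 3 decimal places.

2.366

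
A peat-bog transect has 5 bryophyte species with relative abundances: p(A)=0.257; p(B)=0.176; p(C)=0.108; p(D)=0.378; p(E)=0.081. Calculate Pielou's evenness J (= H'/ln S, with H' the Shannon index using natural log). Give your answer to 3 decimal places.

H' = −Σ pᵢ ln pᵢ = −((-0.34918) + (-0.30576) + (-0.24037) + (-0.36774) + (-0.20358)) = 1.46663 (working shown to 5 dp, full precision carried).
With S = 5 species, ln S = 1.60944, so J = 1.46663/1.60944 = 0.91127, i.e. 0.911 to 3 decimal places.

0.911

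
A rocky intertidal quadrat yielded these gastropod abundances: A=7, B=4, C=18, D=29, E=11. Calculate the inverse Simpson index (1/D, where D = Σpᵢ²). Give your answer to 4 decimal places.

Total N = 7+4+18+29+11 = 69, so the proportions are 0.10144928, 0.05797101, 0.26086957, 0.42028986, 0.15942029 (working shown to 8 dp, full precision carried).
D = 0.10144928² + 0.05797101² + 0.26086957² + 0.42028986² + 0.15942029² = 0.01029196 + 0.00336064 + 0.06805293 + 0.17664356 + 0.02541483 = 0.28376392.
So 1/D = 3.524056, i.e. 3.5241 to 4 decimal places.

3.5241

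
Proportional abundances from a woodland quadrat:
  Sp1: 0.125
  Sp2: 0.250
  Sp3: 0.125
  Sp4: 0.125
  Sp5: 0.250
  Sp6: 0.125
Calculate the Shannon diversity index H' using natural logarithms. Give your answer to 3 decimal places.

Each pᵢ ln pᵢ term (working shown to 5 dp, full precision carried): 0.125×(-2.07944)=-0.25993, 0.25×(-1.38629)=-0.34657, 0.125×(-2.07944)=-0.25993, 0.125×(-2.07944)=-0.25993, 0.25×(-1.38629)=-0.34657, 0.125×(-2.07944)=-0.25993.
Sum = -1.73287, so H' = 1.733.

1.733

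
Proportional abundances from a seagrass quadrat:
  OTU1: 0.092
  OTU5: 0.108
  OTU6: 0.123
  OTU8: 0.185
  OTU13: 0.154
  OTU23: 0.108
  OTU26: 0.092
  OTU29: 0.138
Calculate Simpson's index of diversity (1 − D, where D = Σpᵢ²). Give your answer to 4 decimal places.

D = 0.092² + 0.108² + 0.123² + 0.185² + 0.154² + 0.108² + 0.092² + 0.138² = 0.008464 + 0.011664 + 0.015129 + 0.034225 + 0.023716 + 0.011664 + 0.008464 + 0.019044 = 0.132370 (working shown to 6 dp, full precision carried).
So 1 − D = 0.867630, i.e. 0.8676 to 4 decimal places.

0.8676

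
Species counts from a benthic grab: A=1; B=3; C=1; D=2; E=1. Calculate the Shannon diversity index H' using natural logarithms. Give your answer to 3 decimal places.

1.494

Total N = 1+3+1+2+1 = 8, so the proportions are 0.125, 0.375, 0.125, 0.25, 0.125 (working shown to 5 dp, full precision carried).
Each pᵢ ln pᵢ term: 0.125×(-2.07944)=-0.25993, 0.375×(-0.98083)=-0.36781, 0.125×(-2.07944)=-0.25993, 0.25×(-1.38629)=-0.34657, 0.125×(-2.07944)=-0.25993.
Sum = -1.49418, so H' = 1.494.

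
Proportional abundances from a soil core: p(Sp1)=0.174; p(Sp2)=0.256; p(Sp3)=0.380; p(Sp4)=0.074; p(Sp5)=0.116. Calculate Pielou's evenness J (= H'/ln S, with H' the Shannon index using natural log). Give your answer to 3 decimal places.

H' = −Σ pᵢ ln pᵢ = −((-0.30427) + (-0.34882) + (-0.36768) + (-0.19267) + (-0.24988)) = 1.46333 (working shown to 5 dp, full precision carried).
With S = 5 species, ln S = 1.60944, so J = 1.46333/1.60944 = 0.90922, i.e. 0.909 to 3 decimal places.

0.909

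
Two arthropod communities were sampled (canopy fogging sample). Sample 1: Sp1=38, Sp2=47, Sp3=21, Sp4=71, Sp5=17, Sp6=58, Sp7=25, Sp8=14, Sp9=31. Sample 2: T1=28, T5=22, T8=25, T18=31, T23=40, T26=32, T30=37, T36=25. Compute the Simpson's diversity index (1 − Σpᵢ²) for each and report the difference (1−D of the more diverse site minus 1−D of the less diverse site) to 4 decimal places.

0.0108

Sample 1: N=322, proportions 0.118012, 0.145963, 0.065217, 0.220497, 0.052795, 0.180124, 0.07764, 0.043478, 0.096273, giving 1−D = 0.859477 (working shown to 6 dp, full precision carried).
Sample 2: N=240, proportions 0.116667, 0.091667, 0.104167, 0.129167, 0.166667, 0.133333, 0.154167, 0.104167, giving 1−D = 0.870278.
Difference = |0.859477 − 0.870278| = 0.010801, i.e. 0.0108 to 4 decimal places.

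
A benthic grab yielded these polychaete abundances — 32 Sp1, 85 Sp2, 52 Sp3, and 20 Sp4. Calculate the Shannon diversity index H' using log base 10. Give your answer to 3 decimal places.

0.544

Total N = 32+85+52+20 = 189, so the proportions are 0.16931, 0.44974, 0.27513, 0.10582 (working shown to 5 dp, full precision carried).
Each pᵢ log₁₀ pᵢ term: 0.16931×(-0.77131)=-0.13059, 0.44974×(-0.34704)=-0.15608, 0.27513×(-0.56046)=-0.15420, 0.10582×(-0.97543)=-0.10322.
Sum = -0.54409, so H' = 0.544.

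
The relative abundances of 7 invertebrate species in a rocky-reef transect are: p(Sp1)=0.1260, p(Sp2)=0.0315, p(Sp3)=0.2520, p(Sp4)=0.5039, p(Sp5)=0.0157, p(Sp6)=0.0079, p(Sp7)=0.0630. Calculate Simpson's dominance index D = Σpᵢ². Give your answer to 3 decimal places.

D = 0.126² + 0.0315² + 0.252² + 0.5039² + 0.0157² + 0.0079² + 0.063² = 0.01588 + 0.00099 + 0.06350 + 0.25392 + 0.00025 + 0.00006 + 0.00397 = 0.33857 (working shown to 5 dp, full precision carried).
To 3 decimal places, D = 0.339.

0.339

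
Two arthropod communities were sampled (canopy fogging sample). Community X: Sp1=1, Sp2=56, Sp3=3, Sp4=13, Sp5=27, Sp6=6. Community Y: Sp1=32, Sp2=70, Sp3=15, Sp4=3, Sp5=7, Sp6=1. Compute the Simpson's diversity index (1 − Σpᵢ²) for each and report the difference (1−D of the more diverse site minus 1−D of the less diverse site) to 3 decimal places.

0.016

Community X: N=106, proportions 0.00943, 0.5283, 0.0283, 0.12264, 0.25472, 0.0566, giving 1−D = 0.63688 (working shown to 5 dp, full precision carried).
Community Y: N=128, proportions 0.25, 0.54688, 0.11719, 0.02344, 0.05469, 0.00781, giving 1−D = 0.62109.
Difference = |0.63688 − 0.62109| = 0.01579, i.e. 0.016 to 3 decimal places.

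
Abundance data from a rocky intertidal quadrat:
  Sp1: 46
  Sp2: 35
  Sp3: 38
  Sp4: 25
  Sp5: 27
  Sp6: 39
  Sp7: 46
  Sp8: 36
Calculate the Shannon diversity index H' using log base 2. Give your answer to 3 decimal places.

2.971

Total N = 46+35+38+25+27+39+46+36 = 292, so the proportions are 0.15753, 0.11986, 0.13014, 0.08562, 0.09247, 0.13356, 0.15753, 0.12329 (working shown to 5 dp, full precision carried).
Each pᵢ log₂ pᵢ term: 0.15753×(-2.66626)=-0.42003, 0.11986×(-3.06054)=-0.36685, 0.13014×(-2.94190)=-0.38285, 0.08562×(-3.54597)=-0.30359, 0.09247×(-3.43494)=-0.31761, 0.13356×(-2.90442)=-0.38792, 0.15753×(-2.66626)=-0.42003, 0.12329×(-3.01990)=-0.37232.
Sum = -2.97119, so H' = 2.971.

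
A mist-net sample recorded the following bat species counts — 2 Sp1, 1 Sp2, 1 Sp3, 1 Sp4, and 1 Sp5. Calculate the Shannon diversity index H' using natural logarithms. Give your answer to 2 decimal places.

Total N = 2+1+1+1+1 = 6, so the proportions are 0.3333, 0.1667, 0.1667, 0.1667, 0.1667 (working shown to 4 dp, full precision carried).
Each pᵢ ln pᵢ term: 0.3333×(-1.0986)=-0.3662, 0.1667×(-1.7918)=-0.2986, 0.1667×(-1.7918)=-0.2986, 0.1667×(-1.7918)=-0.2986, 0.1667×(-1.7918)=-0.2986.
Sum = -1.5607, so H' = 1.56.

1.56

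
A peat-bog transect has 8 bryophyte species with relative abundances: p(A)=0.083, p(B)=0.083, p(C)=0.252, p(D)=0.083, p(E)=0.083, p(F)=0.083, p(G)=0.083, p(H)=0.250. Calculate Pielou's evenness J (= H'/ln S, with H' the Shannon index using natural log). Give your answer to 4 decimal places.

H' = −Σ pᵢ ln pᵢ = −((-0.206580) + (-0.206580) + (-0.347338) + (-0.206580) + (-0.206580) + (-0.206580) + (-0.206580) + (-0.346574)) = 1.933391 (working shown to 6 dp, full precision carried).
With S = 8 species, ln S = 2.079442, so J = 1.933391/2.079442 = 0.929765, i.e. 0.9298 to 4 decimal places.

0.9298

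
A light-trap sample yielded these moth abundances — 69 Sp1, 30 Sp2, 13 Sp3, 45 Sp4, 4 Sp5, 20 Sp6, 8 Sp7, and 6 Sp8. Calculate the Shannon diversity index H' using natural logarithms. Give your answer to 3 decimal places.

Total N = 69+30+13+45+4+20+8+6 = 195, so the proportions are 0.35385, 0.15385, 0.06667, 0.23077, 0.02051, 0.10256, 0.04103, 0.03077 (working shown to 5 dp, full precision carried).
Each pᵢ ln pᵢ term: 0.35385×(-1.03889)=-0.36761, 0.15385×(-1.87180)=-0.28797, 0.06667×(-2.70805)=-0.18054, 0.23077×(-1.46634)=-0.33839, 0.02051×(-3.88671)=-0.07973, 0.10256×(-2.27727)=-0.23357, 0.04103×(-3.19356)=-0.13102, 0.03077×(-3.48124)=-0.10712.
Sum = -1.72593, so H' = 1.726.

1.726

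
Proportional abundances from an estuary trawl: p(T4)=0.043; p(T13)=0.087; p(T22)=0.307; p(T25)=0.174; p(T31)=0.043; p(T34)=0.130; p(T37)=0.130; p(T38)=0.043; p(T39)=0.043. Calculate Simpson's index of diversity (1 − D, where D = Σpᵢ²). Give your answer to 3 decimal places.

0.827

D = 0.043² + 0.087² + 0.307² + 0.174² + 0.043² + 0.13² + 0.13² + 0.043² + 0.043² = 0.00185 + 0.00757 + 0.09425 + 0.03028 + 0.00185 + 0.01690 + 0.01690 + 0.00185 + 0.00185 = 0.17329 (working shown to 5 dp, full precision carried).
So 1 − D = 0.82671, i.e. 0.827 to 3 decimal places.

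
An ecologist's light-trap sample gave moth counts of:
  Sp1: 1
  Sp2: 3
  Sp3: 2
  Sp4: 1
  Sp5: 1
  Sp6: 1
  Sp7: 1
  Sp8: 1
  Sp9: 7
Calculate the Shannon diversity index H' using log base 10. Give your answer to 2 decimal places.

0.81

Total N = 1+3+2+1+1+1+1+1+7 = 18, so the proportions are 0.0556, 0.1667, 0.1111, 0.0556, 0.0556, 0.0556, 0.0556, 0.0556, 0.3889 (working shown to 4 dp, full precision carried).
Each pᵢ log₁₀ pᵢ term: 0.0556×(-1.2553)=-0.0697, 0.1667×(-0.7782)=-0.1297, 0.1111×(-0.9542)=-0.1060, 0.0556×(-1.2553)=-0.0697, 0.0556×(-1.2553)=-0.0697, 0.0556×(-1.2553)=-0.0697, 0.0556×(-1.2553)=-0.0697, 0.0556×(-1.2553)=-0.0697, 0.3889×(-0.4102)=-0.1595.
Sum = -0.8137, so H' = 0.81.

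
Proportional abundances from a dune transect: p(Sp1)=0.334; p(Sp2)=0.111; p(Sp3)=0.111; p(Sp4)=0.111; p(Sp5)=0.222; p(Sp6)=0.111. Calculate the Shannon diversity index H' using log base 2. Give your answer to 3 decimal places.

Each pᵢ log₂ pᵢ term (working shown to 5 dp, full precision carried): 0.334×(-1.58208)=-0.52841, 0.111×(-3.17137)=-0.35202, 0.111×(-3.17137)=-0.35202, 0.111×(-3.17137)=-0.35202, 0.222×(-2.17137)=-0.48204, 0.111×(-3.17137)=-0.35202.
Sum = -2.41855, so H' = 2.419.

2.419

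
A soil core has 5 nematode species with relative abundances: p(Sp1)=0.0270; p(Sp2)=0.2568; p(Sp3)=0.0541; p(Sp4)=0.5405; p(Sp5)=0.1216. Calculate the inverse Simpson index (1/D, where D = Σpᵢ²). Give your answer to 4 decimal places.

D = 0.027² + 0.2568² + 0.0541² + 0.5405² + 0.1216² = 0.0007290 + 0.0659462 + 0.0029268 + 0.2921402 + 0.0147866 = 0.3765289 (working shown to 7 dp, full precision carried).
So 1/D = 2.655839, i.e. 2.6558 to 4 decimal places.

2.6558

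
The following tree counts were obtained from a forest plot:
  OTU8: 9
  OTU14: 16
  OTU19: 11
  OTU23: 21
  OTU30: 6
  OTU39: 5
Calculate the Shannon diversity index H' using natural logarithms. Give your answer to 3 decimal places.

1.672

Total N = 9+16+11+21+6+5 = 68, so the proportions are 0.13235, 0.23529, 0.16176, 0.30882, 0.08824, 0.07353 (working shown to 5 dp, full precision carried).
Each pᵢ ln pᵢ term: 0.13235×(-2.02228)=-0.26766, 0.23529×(-1.44692)=-0.34045, 0.16176×(-1.82161)=-0.29467, 0.30882×(-1.17499)=-0.36286, 0.08824×(-2.42775)=-0.21421, 0.07353×(-2.61007)=-0.19192.
Sum = -1.67177, so H' = 1.672.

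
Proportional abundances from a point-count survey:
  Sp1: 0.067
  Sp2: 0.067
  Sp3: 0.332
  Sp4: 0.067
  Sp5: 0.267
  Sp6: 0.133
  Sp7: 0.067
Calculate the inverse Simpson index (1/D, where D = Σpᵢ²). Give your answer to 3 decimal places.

D = 0.067² + 0.067² + 0.332² + 0.067² + 0.267² + 0.133² + 0.067² = 0.0044890 + 0.0044890 + 0.1102240 + 0.0044890 + 0.0712890 + 0.0176890 + 0.0044890 = 0.2171580 (working shown to 7 dp, full precision carried).
So 1/D = 4.60494, i.e. 4.605 to 3 decimal places.

4.605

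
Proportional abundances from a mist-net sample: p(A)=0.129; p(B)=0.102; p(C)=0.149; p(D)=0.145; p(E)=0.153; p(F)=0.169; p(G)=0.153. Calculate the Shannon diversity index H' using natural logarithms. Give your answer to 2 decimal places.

1.94

Each pᵢ ln pᵢ term (working shown to 4 dp, full precision carried): 0.129×(-2.0479)=-0.2642, 0.102×(-2.2828)=-0.2328, 0.149×(-1.9038)=-0.2837, 0.145×(-1.9310)=-0.2800, 0.153×(-1.8773)=-0.2872, 0.169×(-1.7779)=-0.3005, 0.153×(-1.8773)=-0.2872.
Sum = -1.9356, so H' = 1.94.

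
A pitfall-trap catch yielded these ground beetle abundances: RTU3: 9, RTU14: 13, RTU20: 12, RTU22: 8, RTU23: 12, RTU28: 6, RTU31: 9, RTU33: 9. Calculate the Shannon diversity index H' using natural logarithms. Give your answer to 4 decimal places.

Total N = 9+13+12+8+12+6+9+9 = 78, so the proportions are 0.1153846, 0.1666667, 0.1538462, 0.1025641, 0.1538462, 0.0769231, 0.1153846, 0.1153846 (working shown to 7 dp, full precision carried).
Each pᵢ ln pᵢ term: 0.1153846×(-2.1594842)=-0.2491713, 0.1666667×(-1.7917595)=-0.2986266, 0.1538462×(-1.8718022)=-0.2879696, 0.1025641×(-2.2772673)=-0.2335659, 0.1538462×(-1.8718022)=-0.2879696, 0.0769231×(-2.5649494)=-0.1973038, 0.1153846×(-2.1594842)=-0.2491713, 0.1153846×(-2.1594842)=-0.2491713.
Sum = -2.0529492, so H' = 2.0529.

2.0529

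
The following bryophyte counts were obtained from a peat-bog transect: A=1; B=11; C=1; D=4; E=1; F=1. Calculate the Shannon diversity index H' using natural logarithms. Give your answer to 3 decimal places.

Total N = 1+11+1+4+1+1 = 19, so the proportions are 0.05263, 0.57895, 0.05263, 0.21053, 0.05263, 0.05263 (working shown to 5 dp, full precision carried).
Each pᵢ ln pᵢ term: 0.05263×(-2.94444)=-0.15497, 0.57895×(-0.54654)=-0.31642, 0.05263×(-2.94444)=-0.15497, 0.21053×(-1.55814)=-0.32803, 0.05263×(-2.94444)=-0.15497, 0.05263×(-2.94444)=-0.15497.
Sum = -1.26433, so H' = 1.264.

1.264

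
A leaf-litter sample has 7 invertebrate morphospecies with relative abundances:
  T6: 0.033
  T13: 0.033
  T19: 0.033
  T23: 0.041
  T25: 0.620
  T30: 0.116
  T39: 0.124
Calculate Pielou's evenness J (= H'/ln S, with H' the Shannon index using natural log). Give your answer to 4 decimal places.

0.6546

H' = −Σ pᵢ ln pᵢ = −((-0.112571) + (-0.112571) + (-0.112571) + (-0.130962) + (-0.296382) + (-0.249883) + (-0.258847)) = 1.273787 (working shown to 6 dp, full precision carried).
With S = 7 species, ln S = 1.945910, so J = 1.273787/1.945910 = 0.654597, i.e. 0.6546 to 4 decimal places.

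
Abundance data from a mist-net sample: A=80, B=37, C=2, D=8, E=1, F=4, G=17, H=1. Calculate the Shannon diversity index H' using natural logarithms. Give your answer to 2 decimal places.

Total N = 80+37+2+8+1+4+17+1 = 150, so the proportions are 0.5333, 0.2467, 0.0133, 0.0533, 0.0067, 0.0267, 0.1133, 0.0067 (working shown to 4 dp, full precision carried).
Each pᵢ ln pᵢ term: 0.5333×(-0.6286)=-0.3353, 0.2467×(-1.3997)=-0.3453, 0.0133×(-4.3175)=-0.0576, 0.0533×(-2.9312)=-0.1563, 0.0067×(-5.0106)=-0.0334, 0.0267×(-3.6243)=-0.0966, 0.1133×(-2.1774)=-0.2468, 0.0067×(-5.0106)=-0.0334.
Sum = -1.3047, so H' = 1.30.

1.30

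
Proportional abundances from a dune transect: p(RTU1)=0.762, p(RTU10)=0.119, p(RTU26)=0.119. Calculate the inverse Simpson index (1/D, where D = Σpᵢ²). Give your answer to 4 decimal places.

D = 0.762² + 0.119² + 0.119² = 0.5806440 + 0.0141610 + 0.0141610 = 0.6089660 (working shown to 7 dp, full precision carried).
So 1/D = 1.642128, i.e. 1.6421 to 4 decimal places.

1.6421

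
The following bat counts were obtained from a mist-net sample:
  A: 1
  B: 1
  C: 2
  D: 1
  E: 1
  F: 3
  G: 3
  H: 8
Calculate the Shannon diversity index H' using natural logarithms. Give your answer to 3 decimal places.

Total N = 1+1+2+1+1+3+3+8 = 20, so the proportions are 0.05, 0.05, 0.1, 0.05, 0.05, 0.15, 0.15, 0.4 (working shown to 5 dp, full precision carried).
Each pᵢ ln pᵢ term: 0.05×(-2.99573)=-0.14979, 0.05×(-2.99573)=-0.14979, 0.1×(-2.30259)=-0.23026, 0.05×(-2.99573)=-0.14979, 0.05×(-2.99573)=-0.14979, 0.15×(-1.89712)=-0.28457, 0.15×(-1.89712)=-0.28457, 0.4×(-0.91629)=-0.36652.
Sum = -1.76506, so H' = 1.765.

1.765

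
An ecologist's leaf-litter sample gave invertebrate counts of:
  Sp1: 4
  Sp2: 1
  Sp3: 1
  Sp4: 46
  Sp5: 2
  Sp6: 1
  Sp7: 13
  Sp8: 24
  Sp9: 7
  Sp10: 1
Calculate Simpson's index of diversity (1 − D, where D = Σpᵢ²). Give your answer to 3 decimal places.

Total N = 4+1+1+46+2+1+13+24+7+1 = 100, so the proportions are 0.04, 0.01, 0.01, 0.46, 0.02, 0.01, 0.13, 0.24, 0.07, 0.01 (working shown to 5 dp, full precision carried).
D = 0.04² + 0.01² + 0.01² + 0.46² + 0.02² + 0.01² + 0.13² + 0.24² + 0.07² + 0.01² = 0.00160 + 0.00010 + 0.00010 + 0.21160 + 0.00040 + 0.00010 + 0.01690 + 0.05760 + 0.00490 + 0.00010 = 0.29340.
So 1 − D = 0.70660, i.e. 0.707 to 3 decimal places.

0.707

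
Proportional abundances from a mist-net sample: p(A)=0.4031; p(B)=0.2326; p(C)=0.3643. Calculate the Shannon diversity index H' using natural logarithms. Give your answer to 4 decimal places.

1.0733

Each pᵢ ln pᵢ term (working shown to 6 dp, full precision carried): 0.4031×(-0.908571)=-0.366245, 0.2326×(-1.458435)=-0.339232, 0.3643×(-1.009778)=-0.367862.
Sum = -1.073339, so H' = 1.0733.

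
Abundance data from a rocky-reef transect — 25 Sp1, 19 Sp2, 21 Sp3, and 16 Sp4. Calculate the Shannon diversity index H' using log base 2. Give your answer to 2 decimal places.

1.98

Total N = 25+19+21+16 = 81, so the proportions are 0.3086, 0.2346, 0.2593, 0.1975 (working shown to 4 dp, full precision carried).
Each pᵢ log₂ pᵢ term: 0.3086×(-1.6960)=-0.5235, 0.2346×(-2.0919)=-0.4907, 0.2593×(-1.9475)=-0.5049, 0.1975×(-2.3399)=-0.4622.
Sum = -1.9813, so H' = 1.98.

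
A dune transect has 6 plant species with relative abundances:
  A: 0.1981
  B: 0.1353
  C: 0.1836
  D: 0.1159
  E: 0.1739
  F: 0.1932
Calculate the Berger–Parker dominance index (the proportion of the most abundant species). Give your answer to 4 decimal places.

The largest proportion is 0.1981, i.e. d = 0.1981 to 4 decimal places.

0.1981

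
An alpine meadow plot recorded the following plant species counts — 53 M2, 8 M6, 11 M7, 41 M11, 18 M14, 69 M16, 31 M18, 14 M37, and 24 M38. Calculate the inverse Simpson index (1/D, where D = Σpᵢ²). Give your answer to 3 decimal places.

6.296

Total N = 53+8+11+41+18+69+31+14+24 = 269, so the proportions are 0.197026, 0.0297398, 0.0408922, 0.1524164, 0.0669145, 0.2565056, 0.1152416, 0.0520446, 0.0892193 (working shown to 7 dp, full precision carried).
D = 0.197026² + 0.0297398² + 0.0408922² + 0.1524164² + 0.0669145² + 0.2565056² + 0.1152416² + 0.0520446² + 0.0892193² = 0.0388193 + 0.0008845 + 0.0016722 + 0.0232307 + 0.0044776 + 0.0657951 + 0.0132806 + 0.0027086 + 0.0079601 = 0.1588287.
So 1/D = 6.29609, i.e. 6.296 to 3 decimal places.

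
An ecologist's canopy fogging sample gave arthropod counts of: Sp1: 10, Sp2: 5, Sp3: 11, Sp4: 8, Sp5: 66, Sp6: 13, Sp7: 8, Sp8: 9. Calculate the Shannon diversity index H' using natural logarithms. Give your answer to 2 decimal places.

1.63

Total N = 10+5+11+8+66+13+8+9 = 130, so the proportions are 0.0769, 0.0385, 0.0846, 0.0615, 0.5077, 0.1, 0.0615, 0.0692 (working shown to 4 dp, full precision carried).
Each pᵢ ln pᵢ term: 0.0769×(-2.5649)=-0.1973, 0.0385×(-3.2581)=-0.1253, 0.0846×(-2.4696)=-0.2090, 0.0615×(-2.7881)=-0.1716, 0.5077×(-0.6779)=-0.3442, 0.1×(-2.3026)=-0.2303, 0.0615×(-2.7881)=-0.1716, 0.0692×(-2.6703)=-0.1849.
Sum = -1.6340, so H' = 1.63.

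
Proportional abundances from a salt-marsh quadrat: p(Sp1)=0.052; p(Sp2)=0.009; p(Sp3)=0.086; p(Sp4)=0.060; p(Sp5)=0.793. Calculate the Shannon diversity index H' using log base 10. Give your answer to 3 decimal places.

0.330

Each pᵢ log₁₀ pᵢ term (working shown to 5 dp, full precision carried): 0.052×(-1.28400)=-0.06677, 0.009×(-2.04576)=-0.01841, 0.086×(-1.06550)=-0.09163, 0.06×(-1.22185)=-0.07331, 0.793×(-0.10073)=-0.07988.
Sum = -0.33000, so H' = 0.330.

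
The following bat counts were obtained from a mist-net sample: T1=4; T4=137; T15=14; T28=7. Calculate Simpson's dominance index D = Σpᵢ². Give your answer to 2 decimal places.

0.73

Total N = 4+137+14+7 = 162, so the proportions are 0.0247, 0.8457, 0.0864, 0.0432 (working shown to 4 dp, full precision carried).
D = 0.0247² + 0.8457² + 0.0864² + 0.0432² = 0.0006 + 0.7152 + 0.0075 + 0.0019 = 0.7251.
To 2 decimal places, D = 0.73.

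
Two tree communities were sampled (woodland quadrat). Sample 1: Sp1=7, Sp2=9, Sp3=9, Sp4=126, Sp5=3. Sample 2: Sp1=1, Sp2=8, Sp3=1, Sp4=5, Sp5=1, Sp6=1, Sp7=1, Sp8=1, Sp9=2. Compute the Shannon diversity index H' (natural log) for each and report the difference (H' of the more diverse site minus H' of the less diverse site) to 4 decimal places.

1.0898

Sample 1: N=154, proportions 0.0454545, 0.0584416, 0.0584416, 0.8181818, 0.0194805, giving H' = 0.7133242 (working shown to 7 dp, full precision carried).
Sample 2: N=21, proportions 0.047619, 0.3809524, 0.047619, 0.2380952, 0.047619, 0.047619, 0.047619, 0.047619, 0.0952381, giving H' = 1.8031407.
Difference = |0.7133242 − 1.8031407| = 1.0898165, i.e. 1.0898 to 4 decimal places.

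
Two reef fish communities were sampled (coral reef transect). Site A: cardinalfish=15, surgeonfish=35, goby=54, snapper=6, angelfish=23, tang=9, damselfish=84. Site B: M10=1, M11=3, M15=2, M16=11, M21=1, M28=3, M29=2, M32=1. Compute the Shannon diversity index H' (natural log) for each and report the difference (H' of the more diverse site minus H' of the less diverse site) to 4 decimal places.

0.0528

Site A: N=226, proportions 0.066372, 0.154867, 0.238938, 0.026549, 0.10177, 0.039823, 0.371681, giving H' = 1.636050 (working shown to 6 dp, full precision carried).
Site B: N=24, proportions 0.041667, 0.125, 0.083333, 0.458333, 0.041667, 0.125, 0.083333, 0.041667, giving H' = 1.688841.
Difference = |1.636050 − 1.688841| = 0.052791, i.e. 0.0528 to 4 decimal places.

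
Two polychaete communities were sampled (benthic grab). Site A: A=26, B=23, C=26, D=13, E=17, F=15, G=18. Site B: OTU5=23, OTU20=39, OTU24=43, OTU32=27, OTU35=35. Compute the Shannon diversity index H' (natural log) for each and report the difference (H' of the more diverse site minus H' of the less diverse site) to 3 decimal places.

Site A: N=138, proportions 0.18841, 0.16667, 0.18841, 0.0942, 0.12319, 0.1087, 0.13043, giving H' = 1.91498 (working shown to 5 dp, full precision carried).
Site B: N=167, proportions 0.13772, 0.23353, 0.25749, 0.16168, 0.20958, giving H' = 1.58415.
Difference = |1.91498 − 1.58415| = 0.33083, i.e. 0.331 to 3 decimal places.

0.331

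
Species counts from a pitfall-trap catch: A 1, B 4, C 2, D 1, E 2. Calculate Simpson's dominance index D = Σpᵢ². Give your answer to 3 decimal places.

Total N = 1+4+2+1+2 = 10, so the proportions are 0.1, 0.4, 0.2, 0.1, 0.2 (working shown to 5 dp, full precision carried).
D = 0.1² + 0.4² + 0.2² + 0.1² + 0.2² = 0.01000 + 0.16000 + 0.04000 + 0.01000 + 0.04000 = 0.26000.
To 3 decimal places, D = 0.260.

0.260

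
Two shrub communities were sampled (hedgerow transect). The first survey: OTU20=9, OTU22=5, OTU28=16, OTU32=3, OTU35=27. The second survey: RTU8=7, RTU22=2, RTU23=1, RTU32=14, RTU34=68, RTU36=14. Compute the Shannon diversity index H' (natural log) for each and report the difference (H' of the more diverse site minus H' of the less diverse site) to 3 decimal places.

0.235

The first survey: N=60, proportions 0.15, 0.083333, 0.266667, 0.05, 0.45, giving H' = 1.353227 (working shown to 6 dp, full precision carried).
The second survey: N=106, proportions 0.066038, 0.018868, 0.009434, 0.132075, 0.641509, 0.132075, giving H' = 1.117894.
Difference = |1.353227 − 1.117894| = 0.235333, i.e. 0.235 to 3 decimal places.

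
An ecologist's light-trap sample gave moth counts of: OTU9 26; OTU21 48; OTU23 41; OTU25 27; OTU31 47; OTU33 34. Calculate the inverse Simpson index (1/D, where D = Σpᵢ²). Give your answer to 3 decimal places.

5.680

Total N = 26+48+41+27+47+34 = 223, so the proportions are 0.1165919, 0.2152466, 0.1838565, 0.1210762, 0.2107623, 0.1524664 (working shown to 7 dp, full precision carried).
D = 0.1165919² + 0.2152466² + 0.1838565² + 0.1210762² + 0.2107623² + 0.1524664² = 0.0135937 + 0.0463311 + 0.0338032 + 0.0146595 + 0.0444208 + 0.0232460 = 0.1760542.
So 1/D = 5.68007, i.e. 5.680 to 3 decimal places.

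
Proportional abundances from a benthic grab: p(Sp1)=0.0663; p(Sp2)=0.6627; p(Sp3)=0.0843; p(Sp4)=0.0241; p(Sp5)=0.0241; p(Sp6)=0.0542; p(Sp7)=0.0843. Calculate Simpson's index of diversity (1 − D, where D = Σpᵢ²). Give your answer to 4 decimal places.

0.5381

D = 0.0663² + 0.6627² + 0.0843² + 0.0241² + 0.0241² + 0.0542² + 0.0843² = 0.004396 + 0.439171 + 0.007106 + 0.000581 + 0.000581 + 0.002938 + 0.007106 = 0.461879 (working shown to 6 dp, full precision carried).
So 1 − D = 0.538121, i.e. 0.5381 to 4 decimal places.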